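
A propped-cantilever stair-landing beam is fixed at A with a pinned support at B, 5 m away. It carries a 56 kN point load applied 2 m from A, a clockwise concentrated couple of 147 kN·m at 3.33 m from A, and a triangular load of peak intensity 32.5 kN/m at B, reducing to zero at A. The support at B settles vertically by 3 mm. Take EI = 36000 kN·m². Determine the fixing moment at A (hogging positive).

M_A = 65.21 kN·m

Choose R_B as the redundant. The primary structure is the cantilever fixed at A.
Free-end deflection of the primary structure under the applied loading (downward +):
  point load 56 at a = 2: Pa²(3L − a)/(6EI) = 485.3/EI
  clockwise couple 147 at a = 3.33: M₀a(2L − a)/(2EI) = 1633/EI
  triangular load, peak 32.5 at the free end: 11w₀L⁴/(120EI) = 1862/EI
  δ_0 = 3980/EI
Tip deflection under a unit load at B: L³/(3EI) = 41.67/EI.
With EI = 36000 kN·m²: δ_0 = 0.11055 m and δ_{BB} = 0.001157 m/kN.
Compatibility — the beam at B must follow the support down by 0.003 m: δ_0 − R_B·δ_{BB} = 0.003, so R_B = (0.11055 − 0.003)/0.001157 = 92.92 kN.
Moment equilibrium about A: M_A = Σ(load moments about A) − R_B·L = 529.8 − 92.92×5 = 65.21 kN·m.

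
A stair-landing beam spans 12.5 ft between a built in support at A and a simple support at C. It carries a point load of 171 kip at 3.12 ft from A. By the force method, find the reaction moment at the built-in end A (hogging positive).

Take the reaction at C as the redundant and release it; the primary structure is a cantilever fixed at A.
Downward deflection at the released point C due to the loads:
  point load 171 at a = 3.12: Pa²(3L − a)/(6EI) = 9538/EI
Flexibility coefficient — unit upward force at C: δ_{CC} = L³/(3EI) = 651/EI.
Compatibility at C: δ_0 − R_C·δ_{CC} = 0, so R_C = 9538/651 = 14.65 kip.
Moment equilibrium about A: M_A = Σ(load moments about A) − R_C·L = 533.5 − 14.65×12.5 = 350.4 kip·ft.

M_A = 350.4 kip·ft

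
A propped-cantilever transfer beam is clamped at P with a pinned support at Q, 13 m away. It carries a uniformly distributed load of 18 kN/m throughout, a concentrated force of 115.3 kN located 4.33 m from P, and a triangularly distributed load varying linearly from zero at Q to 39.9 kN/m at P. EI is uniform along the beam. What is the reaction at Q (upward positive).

R_Q = 156.7 kN

Take the reaction at Q as the redundant and release it; the primary structure is a cantilever fixed at P.
Free-end deflection of the primary structure under the applied loading (downward +):
  UDL 18: wL⁴/(8EI) = 64262/EI
  point load 115.3 at a = 4.33: Pa²(3L − a)/(6EI) = 12491/EI
  triangular load, peak 39.9 at the fixed end: w₀L⁴/(30EI) = 37986/EI
  δ_0 = 114740/EI
Flexibility coefficient — unit upward force at Q: δ_{QQ} = L³/(3EI) = 732.3/EI.
Compatibility at Q: δ_0 − R_Q·δ_{QQ} = 0, so R_Q = 114740/732.3 = 156.7 kN.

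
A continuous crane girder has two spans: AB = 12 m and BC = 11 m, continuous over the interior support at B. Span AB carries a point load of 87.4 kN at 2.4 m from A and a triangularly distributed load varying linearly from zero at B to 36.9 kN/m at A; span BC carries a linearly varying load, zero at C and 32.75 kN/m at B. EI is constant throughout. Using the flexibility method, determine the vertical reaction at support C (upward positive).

Release continuity at B by inserting a hinge; the redundant is the internal moment M_B. The primary structure is two simply-supported spans AB and BC.
End slopes at the hinge B, treating each span as simply supported:
  span AB: point load 87.4 at a = 2.4: Pab(L + a)/(6LEI) = 402.7/EI
  span AB: triangular load, peak 36.9: 7w₀L³/(360EI) = 1240/EI
  span BC: triangular load, peak 32.75: w₀L³/(45EI) = 968.7/EI
  relative rotation θ_0 = (1643 + 968.7)/EI = 2611/EI
A unit hogging moment at B produces rotation L₁/(3EI) + L₂/(3EI) = 7.667/EI.
Slope continuity at B: θ_0 = M_B·7.667/EI, so M_B = 2611/7.667 = 340.6 kN·m (hogging).
Span BC, ΣM about C: R_B^{BC}·11 = 1321 + 340.6, so R_B^{BC} = 151 kN and R_C = 180.1 − 151 = 29.08 kN.

R_C = 29.08 kN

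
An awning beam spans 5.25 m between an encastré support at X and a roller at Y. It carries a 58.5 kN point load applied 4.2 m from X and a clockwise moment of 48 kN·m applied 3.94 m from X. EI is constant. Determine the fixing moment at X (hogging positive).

Release the roller at Y. Primary structure: cantilever fixed at X.
Primary-structure tip deflection at Y by superposition:
  point load 58.5 at a = 4.2: Pa²(3L − a)/(6EI) = 1986/EI
  clockwise couple 48 at a = 3.94: M₀a(2L − a)/(2EI) = 620.3/EI
  δ_0 = 2607/EI
Flexibility coefficient — unit upward force at Y: δ_{YY} = L³/(3EI) = 48.23/EI.
The prop prevents deflection at Y: R_Y = δ_0/δ_{YY} = 2607/48.23 = 54.04 kN.
Moment equilibrium about X: M_X = Σ(load moments about X) − R_Y·L = 293.7 − 54.04×5.25 = 9.967 kN·m.

M_X = 9.967 kN·m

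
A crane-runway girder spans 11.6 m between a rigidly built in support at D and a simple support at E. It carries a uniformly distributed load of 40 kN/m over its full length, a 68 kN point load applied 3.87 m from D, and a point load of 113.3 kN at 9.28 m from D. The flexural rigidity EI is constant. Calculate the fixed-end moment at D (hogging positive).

Take the reaction at E as the redundant and release it; the primary structure is a cantilever fixed at D.
Downward deflection at the released point E due to the loads:
  UDL 40: wL⁴/(8EI) = 90532/EI
  point load 68 at a = 3.87: Pa²(3L − a)/(6EI) = 5250/EI
  point load 113.3 at a = 9.28: Pa²(3L − a)/(6EI) = 41501/EI
  δ_0 = 137283/EI
Tip deflection under a unit load at E: L³/(3EI) = 520.3/EI.
Compatibility at E: δ_0 − R_E·δ_{EE} = 0, so R_E = 137283/520.3 = 263.9 kN.
Moment equilibrium about D: M_D = Σ(load moments about D) − R_E·L = 4006 − 263.9×11.6 = 945.1 kN·m.

M_D = 945.1 kN·m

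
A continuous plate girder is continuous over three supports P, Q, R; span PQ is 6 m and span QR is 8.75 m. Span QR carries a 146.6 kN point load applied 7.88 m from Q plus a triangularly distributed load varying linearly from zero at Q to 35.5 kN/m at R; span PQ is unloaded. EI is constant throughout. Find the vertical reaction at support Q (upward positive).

Release continuity at Q by inserting a hinge; the redundant is the internal moment M_Q. The primary structure is two simply-supported spans PQ and QR.
Discontinuity in slope at Q on the released structure — sum the simple-span end rotations:
  span QR: point load 146.6 at a = 7.88: Pab(L + b)/(6LEI) = 184.2/EI
  span QR: triangular load, peak 35.5: 7w₀L³/(360EI) = 462.4/EI
  relative rotation θ_0 = (0 + 646.6)/EI = 646.6/EI
A unit hogging moment at Q produces rotation L₁/(3EI) + L₂/(3EI) = 4.917/EI.
Compatibility: M_Q·(L₁+L₂)/(3EI) = θ_0, giving M_Q = 131.5 kN·m (hogging).
Span PQ, ΣM about P with M_Q applied at Q: R_Q^{PQ}·6 = 0 + 131.5, so R_Q^{PQ} = 21.92 kN and R_P = 0 − 21.92 = -21.92 kN.
Span QR, ΣM about R: R_Q^{QR}·8.75 = 580.5 + 131.5, so R_Q^{QR} = 81.38 kN and R_R = 301.9 − 81.38 = 220.5 kN.
R_Q = 21.92 + 81.38 = 103.3 kN.

R_Q = 103.3 kN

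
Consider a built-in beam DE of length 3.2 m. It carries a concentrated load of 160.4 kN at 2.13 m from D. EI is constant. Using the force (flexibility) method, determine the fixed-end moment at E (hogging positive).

M_E = 76.04 kN·m

Take the two fixed-end moments M_D, M_E as redundants; the released structure is the simple span DE.
Simple-span end rotations at D and E under the given loads:
  at D: point load 160.4 at a = 2.13: Pab(L + b)/(6LEI) = 81.3/EI
  at E: point load 160.4 at a = 2.13: Pab(L + a)/(6LEI) = 101.5/EI
  θ_D0 = 81.3/EI,  θ_E0 = 101.5/EI
Flexibility coefficients: a unit moment at one end gives L/(3EI) there and L/(6EI) at the far end, so f₁₁ = f₂₂ = 1.067/EI and f₁₂ = f₂₁ = 0.5333/EI.
Compatibility — zero rotation at each built-in end:
  1.067 M_D + 0.5333 M_E = 81.3
  0.5333 M_D + 1.067 M_E = 101.5
Solving the pair gives M_D = 38.2 kN·m and M_E = 76.04 kN·m (hogging).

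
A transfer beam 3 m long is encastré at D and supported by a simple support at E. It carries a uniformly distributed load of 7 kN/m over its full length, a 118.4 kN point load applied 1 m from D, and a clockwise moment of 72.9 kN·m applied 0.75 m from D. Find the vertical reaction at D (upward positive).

Choose R_E as the redundant. The primary structure is the cantilever fixed at D.
Free-end deflection of the primary structure under the applied loading (downward +):
  UDL 7: wL⁴/(8EI) = 70.88/EI
  point load 118.4 at a = 1: Pa²(3L − a)/(6EI) = 157.9/EI
  clockwise couple 72.9 at a = 0.75: M₀a(2L − a)/(2EI) = 143.5/EI
  δ_0 = 372.3/EI
Flexibility coefficient — unit upward force at E: δ_{EE} = L³/(3EI) = 9/EI.
Compatibility at E: δ_0 − R_E·δ_{EE} = 0, so R_E = 372.3/9 = 41.36 kN.
Vertical equilibrium: R_D = ΣP − R_E = 139.4 − 41.36 = 98.04 kN.

R_D = 98.04 kN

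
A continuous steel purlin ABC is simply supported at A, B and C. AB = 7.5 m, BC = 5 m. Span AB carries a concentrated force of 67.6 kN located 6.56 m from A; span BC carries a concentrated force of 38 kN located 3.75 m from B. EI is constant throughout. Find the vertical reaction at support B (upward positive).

Release continuity at B by inserting a hinge; the redundant is the internal moment M_B. The primary structure is two simply-supported spans AB and BC.
Rotations at B on the released spans (each span's end-slope, ×1/EI):
  span AB: point load 67.6 at a = 6.56: Pab(L + a)/(6LEI) = 130.2/EI
  span BC: point load 38 at a = 3.75: Pab(L + b)/(6LEI) = 37.11/EI
  relative rotation θ_0 = (130.2 + 37.11)/EI = 167.4/EI
A unit hogging moment at B produces rotation L₁/(3EI) + L₂/(3EI) = 4.167/EI.
Compatibility: M_B·(L₁+L₂)/(3EI) = θ_0, giving M_B = 40.16 kN·m (hogging).
Span AB, ΣM about A with M_B applied at B: R_B^{AB}·7.5 = 443.5 + 40.16, so R_B^{AB} = 64.48 kN and R_A = 67.6 − 64.48 = 3.117 kN.
Span BC, ΣM about C: R_B^{BC}·5 = 47.5 + 40.16, so R_B^{BC} = 17.53 kN and R_C = 38 − 17.53 = 20.47 kN.
R_B = 64.48 + 17.53 = 82.02 kN.

R_B = 82.02 kN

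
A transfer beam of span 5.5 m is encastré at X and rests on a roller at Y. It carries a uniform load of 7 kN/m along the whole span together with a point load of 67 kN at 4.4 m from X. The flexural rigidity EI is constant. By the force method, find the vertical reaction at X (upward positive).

R_X = 43.89 kN

Release the roller at Y. Primary structure: cantilever fixed at X.
Downward deflection at the released point Y due to the loads:
  UDL 7: wL⁴/(8EI) = 800.7/EI
  point load 67 at a = 4.4: Pa²(3L − a)/(6EI) = 2616/EI
  δ_0 = 3417/EI
Flexibility coefficient — unit upward force at Y: δ_{YY} = L³/(3EI) = 55.46/EI.
Compatibility at Y: δ_0 − R_Y·δ_{YY} = 0, so R_Y = 3417/55.46 = 61.61 kN.
Vertical equilibrium: R_X = ΣP − R_Y = 105.5 − 61.61 = 43.89 kN.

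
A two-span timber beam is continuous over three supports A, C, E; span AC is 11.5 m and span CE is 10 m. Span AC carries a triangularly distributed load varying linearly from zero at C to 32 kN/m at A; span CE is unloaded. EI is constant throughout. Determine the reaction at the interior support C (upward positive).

R_C = 86.02 kN

Take M_C as the redundant. Released structure: two simple spans AC and CE with a hinge at C.
End slopes at the hinge C, treating each span as simply supported:
  span AC: triangular load, peak 32: 7w₀L³/(360EI) = 946.3/EI
  relative rotation θ_0 = (946.3 + 0)/EI = 946.3/EI
A unit hogging moment at C produces rotation L₁/(3EI) + L₂/(3EI) = 7.167/EI.
Compatibility: M_C·(L₁+L₂)/(3EI) = θ_0, giving M_C = 132 kN·m (hogging).
Span AC, ΣM about A with M_C applied at C: R_C^{AC}·11.5 = 705.3 + 132, so R_C^{AC} = 72.82 kN and R_A = 184 − 72.82 = 111.2 kN.
Span CE, ΣM about E: R_C^{CE}·10 = 0 + 132, so R_C^{CE} = 13.2 kN and R_E = 0 − 13.2 = -13.2 kN.
R_C = 72.82 + 13.2 = 86.02 kN.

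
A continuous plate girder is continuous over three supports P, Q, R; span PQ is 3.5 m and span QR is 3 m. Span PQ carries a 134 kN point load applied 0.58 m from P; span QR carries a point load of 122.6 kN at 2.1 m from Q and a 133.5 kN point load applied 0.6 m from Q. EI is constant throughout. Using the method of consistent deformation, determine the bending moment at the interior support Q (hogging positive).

M_Q = 70.14 kN·m

Release continuity at Q by inserting a hinge; the redundant is the internal moment M_Q. The primary structure is two simply-supported spans PQ and QR.
Rotations at Q on the released spans (each span's end-slope, ×1/EI):
  span PQ: point load 134 at a = 0.58: Pab(L + a)/(6LEI) = 44.09/EI
  span QR: point load 122.6 at a = 2.1: Pab(L + b)/(6LEI) = 50.2/EI
  span QR: point load 133.5 at a = 0.6: Pab(L + b)/(6LEI) = 57.67/EI
  relative rotation θ_0 = (44.09 + 107.9)/EI = 152/EI
A unit hogging moment at Q produces rotation L₁/(3EI) + L₂/(3EI) = 2.167/EI.
Slope continuity at Q: θ_0 = M_Q·2.167/EI, so M_Q = 152/2.167 = 70.14 kN·m (hogging).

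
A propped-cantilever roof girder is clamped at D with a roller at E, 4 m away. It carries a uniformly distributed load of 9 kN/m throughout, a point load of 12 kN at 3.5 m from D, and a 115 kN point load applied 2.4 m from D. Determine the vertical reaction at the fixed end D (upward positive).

R_D = 90.06 kN

Release the roller at E. Primary structure: cantilever fixed at D.
Deflection at E on the released cantilever, summing each load's contribution:
  UDL 9: wL⁴/(8EI) = 288/EI
  point load 12 at a = 3.5: Pa²(3L − a)/(6EI) = 208.2/EI
  point load 115 at a = 2.4: Pa²(3L − a)/(6EI) = 1060/EI
  δ_0 = 1556/EI
Flexibility coefficient — unit upward force at E: δ_{EE} = L³/(3EI) = 21.33/EI.
The prop prevents deflection at E: R_E = δ_0/δ_{EE} = 1556/21.33 = 72.94 kN.
Vertical equilibrium: R_D = ΣP − R_E = 163 − 72.94 = 90.06 kN.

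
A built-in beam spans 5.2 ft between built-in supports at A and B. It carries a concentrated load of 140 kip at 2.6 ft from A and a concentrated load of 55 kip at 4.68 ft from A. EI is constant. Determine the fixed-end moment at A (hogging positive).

Take the two fixed-end moments M_A, M_B as redundants; the released structure is the simple span AB.
On the primary (simply-supported) span, the end slopes from the loading are:
  at A: point load 140 at a = 2.6: Pab(L + b)/(6LEI) = 236.6/EI
  at B: point load 140 at a = 2.6: Pab(L + a)/(6LEI) = 236.6/EI
  at A: point load 55 at a = 4.68: Pab(L + b)/(6LEI) = 24.54/EI
  at B: point load 55 at a = 4.68: Pab(L + a)/(6LEI) = 42.39/EI
  θ_A0 = 261.1/EI,  θ_B0 = 279/EI
Flexibility coefficients: a unit moment at one end gives L/(3EI) there and L/(6EI) at the far end, so f₁₁ = f₂₂ = 1.733/EI and f₁₂ = f₂₁ = 0.8667/EI.
Compatibility — zero rotation at each built-in end:
  1.733 M_A + 0.8667 M_B = 261.1
  0.8667 M_A + 1.733 M_B = 279
Solving the pair gives M_A = 93.57 kip·ft and M_B = 114.2 kip·ft (hogging).

M_A = 93.57 kip·ft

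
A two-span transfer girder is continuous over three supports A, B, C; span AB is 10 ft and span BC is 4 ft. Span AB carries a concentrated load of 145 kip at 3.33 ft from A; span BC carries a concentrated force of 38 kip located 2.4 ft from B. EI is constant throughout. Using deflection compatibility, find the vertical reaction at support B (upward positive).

Insert a hinge at B; M_B is the redundant, and each span becomes simply supported.
Rotations at B on the released spans (each span's end-slope, ×1/EI):
  span AB: point load 145 at a = 3.33: Pab(L + a)/(6LEI) = 715.5/EI
  span BC: point load 38 at a = 2.4: Pab(L + b)/(6LEI) = 34.05/EI
  relative rotation θ_0 = (715.5 + 34.05)/EI = 749.6/EI
A unit hogging moment at B produces rotation L₁/(3EI) + L₂/(3EI) = 4.667/EI.
Slope continuity at B: θ_0 = M_B·4.667/EI, so M_B = 749.6/4.667 = 160.6 kip·ft (hogging).
Span AB, ΣM about A with M_B applied at B: R_B^{AB}·10 = 482.9 + 160.6, so R_B^{AB} = 64.35 kip and R_A = 145 − 64.35 = 80.65 kip.
Span BC, ΣM about C: R_B^{BC}·4 = 60.8 + 160.6, so R_B^{BC} = 55.36 kip and R_C = 38 − 55.36 = -17.36 kip.
R_B = 64.35 + 55.36 = 119.7 kip.

R_B = 119.7 kip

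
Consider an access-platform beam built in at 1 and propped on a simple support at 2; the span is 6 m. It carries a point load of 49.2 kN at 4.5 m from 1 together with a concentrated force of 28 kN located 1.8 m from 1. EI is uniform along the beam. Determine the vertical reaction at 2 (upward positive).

Choose R_2 as the redundant. The primary structure is the cantilever fixed at 1.
Free-end deflection of the primary structure under the applied loading (downward +):
  point load 49.2 at a = 4.5: Pa²(3L − a)/(6EI) = 2242/EI
  point load 28 at a = 1.8: Pa²(3L − a)/(6EI) = 244.9/EI
  δ_0 = 2487/EI
Tip deflection under a unit load at 2: L³/(3EI) = 72/EI.
Compatibility at 2: δ_0 − R_2·δ_{22} = 0, so R_2 = 2487/72 = 34.54 kN.

R_2 = 34.54 kN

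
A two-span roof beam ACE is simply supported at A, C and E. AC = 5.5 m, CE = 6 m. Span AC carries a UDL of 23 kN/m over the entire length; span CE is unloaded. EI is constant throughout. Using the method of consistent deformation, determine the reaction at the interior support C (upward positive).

Release continuity at C by inserting a hinge; the redundant is the internal moment M_C. The primary structure is two simply-supported spans AC and CE.
Discontinuity in slope at C on the released structure — sum the simple-span end rotations:
  span AC: UDL 23: wL³/(24EI) = 159.4/EI
  relative rotation θ_0 = (159.4 + 0)/EI = 159.4/EI
A unit hogging moment at C produces rotation L₁/(3EI) + L₂/(3EI) = 3.833/EI.
Compatibility: M_C·(L₁+L₂)/(3EI) = θ_0, giving M_C = 41.59 kN·m (hogging).
Span AC, ΣM about A with M_C applied at C: R_C^{AC}·5.5 = 347.9 + 41.59, so R_C^{AC} = 70.81 kN and R_A = 126.5 − 70.81 = 55.69 kN.
Span CE, ΣM about E: R_C^{CE}·6 = 0 + 41.59, so R_C^{CE} = 6.932 kN and R_E = 0 − 6.932 = -6.932 kN.
R_C = 70.81 + 6.932 = 77.74 kN.

R_C = 77.74 kN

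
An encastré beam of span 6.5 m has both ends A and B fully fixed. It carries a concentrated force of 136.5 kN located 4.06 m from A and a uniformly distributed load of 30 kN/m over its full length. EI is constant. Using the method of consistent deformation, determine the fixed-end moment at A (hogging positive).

M_A = 183.7 kN·m

Release both end moments; the primary structure is a simply-supported span AB with redundants M_A and M_B.
On the primary (simply-supported) span, the end slopes from the loading are:
  at A: point load 136.5 at a = 4.06: Pab(L + b)/(6LEI) = 310/EI
  at B: point load 136.5 at a = 4.06: Pab(L + a)/(6LEI) = 366.1/EI
  at A: UDL 30: wL³/(24EI) = 343.3/EI
  at B: UDL 30: wL³/(24EI) = 343.3/EI
  θ_A0 = 653.3/EI,  θ_B0 = 709.4/EI
Flexibility coefficients: a unit moment at one end gives L/(3EI) there and L/(6EI) at the far end, so f₁₁ = f₂₂ = 2.167/EI and f₁₂ = f₂₁ = 1.083/EI.
Compatibility — zero rotation at each built-in end:
  2.167 M_A + 1.083 M_B = 653.3
  1.083 M_A + 2.167 M_B = 709.4
Solving the pair gives M_A = 183.7 kN·m and M_B = 235.6 kN·m (hogging).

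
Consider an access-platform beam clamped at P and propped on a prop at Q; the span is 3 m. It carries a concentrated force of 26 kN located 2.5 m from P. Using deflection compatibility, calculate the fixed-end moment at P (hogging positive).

M_P = 6.319 kN·m

Release the roller at Q. Primary structure: cantilever fixed at P.
Downward deflection at the released point Q due to the loads:
  point load 26 at a = 2.5: Pa²(3L − a)/(6EI) = 176/EI
Tip deflection under a unit load at Q: L³/(3EI) = 9/EI.
Compatibility at Q: δ_0 − R_Q·δ_{QQ} = 0, so R_Q = 176/9 = 19.56 kN.
Moment equilibrium about P: M_P = Σ(load moments about P) − R_Q·L = 65 − 19.56×3 = 6.319 kN·m.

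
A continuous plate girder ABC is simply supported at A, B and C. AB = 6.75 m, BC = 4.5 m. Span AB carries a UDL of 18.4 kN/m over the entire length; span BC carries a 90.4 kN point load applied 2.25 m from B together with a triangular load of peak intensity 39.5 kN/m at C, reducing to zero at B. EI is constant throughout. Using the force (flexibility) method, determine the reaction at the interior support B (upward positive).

R_B = 178.4 kN

Take M_B as the redundant. Released structure: two simple spans AB and BC with a hinge at B.
End slopes at the hinge B, treating each span as simply supported:
  span AB: UDL 18.4: wL³/(24EI) = 235.8/EI
  span BC: point load 90.4 at a = 2.25: Pab(L + b)/(6LEI) = 114.4/EI
  span BC: triangular load, peak 39.5: 7w₀L³/(360EI) = 69.99/EI
  relative rotation θ_0 = (235.8 + 184.4)/EI = 420.2/EI
A unit hogging moment at B produces rotation L₁/(3EI) + L₂/(3EI) = 3.75/EI.
Compatibility: M_B·(L₁+L₂)/(3EI) = θ_0, giving M_B = 112 kN·m (hogging).
Span AB, ΣM about A with M_B applied at B: R_B^{AB}·6.75 = 419.2 + 112, so R_B^{AB} = 78.7 kN and R_A = 124.2 − 78.7 = 45.5 kN.
Span BC, ΣM about C: R_B^{BC}·4.5 = 336.7 + 112, so R_B^{BC} = 99.72 kN and R_C = 179.3 − 99.72 = 79.55 kN.
R_B = 78.7 + 99.72 = 178.4 kN.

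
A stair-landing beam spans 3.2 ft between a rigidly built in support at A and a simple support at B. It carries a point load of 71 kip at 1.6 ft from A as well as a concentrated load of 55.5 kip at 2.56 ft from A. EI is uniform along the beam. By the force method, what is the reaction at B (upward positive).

Take the reaction at B as the redundant and release it; the primary structure is a cantilever fixed at A.
Downward deflection at the released point B due to the loads:
  point load 71 at a = 1.6: Pa²(3L − a)/(6EI) = 242.3/EI
  point load 55.5 at a = 2.56: Pa²(3L − a)/(6EI) = 426.8/EI
  δ_0 = 669.1/EI
Flexibility coefficient — unit upward force at B: δ_{BB} = L³/(3EI) = 10.92/EI.
Compatibility at B: δ_0 − R_B·δ_{BB} = 0, so R_B = 669.1/10.92 = 61.26 kip.

R_B = 61.26 kip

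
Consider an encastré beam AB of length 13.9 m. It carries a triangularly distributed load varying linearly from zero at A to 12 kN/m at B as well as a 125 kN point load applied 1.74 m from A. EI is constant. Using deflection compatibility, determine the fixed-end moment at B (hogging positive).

Release both end moments; the primary structure is a simply-supported span AB with redundants M_A and M_B.
End rotations of the released simple span under the applied load (×1/EI):
  at A: triangular load, peak 12: 7w₀L³/(360EI) = 626.6/EI
  at B: triangular load, peak 12: w₀L³/(45EI) = 716.2/EI
  at A: point load 125 at a = 1.74: Pab(L + b)/(6LEI) = 826.4/EI
  at B: point load 125 at a = 1.74: Pab(L + a)/(6LEI) = 496/EI
  θ_A0 = 1453/EI,  θ_B0 = 1212/EI
Flexibility coefficients: a unit moment at one end gives L/(3EI) there and L/(6EI) at the far end, so f₁₁ = f₂₂ = 4.633/EI and f₁₂ = f₂₁ = 2.317/EI.
Compatibility — zero rotation at each built-in end:
  4.633 M_A + 2.317 M_B = 1453
  2.317 M_A + 4.633 M_B = 1212
Solving the pair gives M_A = 243.7 kN·m and M_B = 139.7 kN·m (hogging).

M_B = 139.7 kN·m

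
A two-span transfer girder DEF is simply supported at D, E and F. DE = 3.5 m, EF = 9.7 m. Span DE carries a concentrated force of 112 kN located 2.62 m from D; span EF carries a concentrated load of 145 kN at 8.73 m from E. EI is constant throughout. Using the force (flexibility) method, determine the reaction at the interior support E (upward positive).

Insert a hinge at E; M_E is the redundant, and each span becomes simply supported.
Rotations at E on the released spans (each span's end-slope, ×1/EI):
  span DE: point load 112 at a = 2.62: Pab(L + a)/(6LEI) = 75.25/EI
  span EF: point load 145 at a = 8.73: Pab(L + b)/(6LEI) = 225.1/EI
  relative rotation θ_0 = (75.25 + 225.1)/EI = 300.4/EI
A unit hogging moment at E produces rotation L₁/(3EI) + L₂/(3EI) = 4.4/EI.
Slope continuity at E: θ_0 = M_E·4.4/EI, so M_E = 300.4/4.4 = 68.26 kN·m (hogging).
Span DE, ΣM about D with M_E applied at E: R_E^{DE}·3.5 = 293.4 + 68.26, so R_E^{DE} = 103.3 kN and R_D = 112 − 103.3 = 8.656 kN.
Span EF, ΣM about F: R_E^{EF}·9.7 = 140.7 + 68.26, so R_E^{EF} = 21.54 kN and R_F = 145 − 21.54 = 123.5 kN.
R_E = 103.3 + 21.54 = 124.9 kN.

R_E = 124.9 kN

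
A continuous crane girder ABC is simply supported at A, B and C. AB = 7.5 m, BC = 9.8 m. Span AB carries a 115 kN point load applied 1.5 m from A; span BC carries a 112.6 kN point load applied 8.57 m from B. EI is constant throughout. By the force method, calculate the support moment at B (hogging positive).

Release continuity at B by inserting a hinge; the redundant is the internal moment M_B. The primary structure is two simply-supported spans AB and BC.
End slopes at the hinge B, treating each span as simply supported:
  span AB: point load 115 at a = 1.5: Pab(L + a)/(6LEI) = 207/EI
  span BC: point load 112.6 at a = 8.57: Pab(L + b)/(6LEI) = 222.6/EI
  relative rotation θ_0 = (207 + 222.6)/EI = 429.6/EI
A unit hogging moment at B produces rotation L₁/(3EI) + L₂/(3EI) = 5.767/EI.
Compatibility: M_B·(L₁+L₂)/(3EI) = θ_0, giving M_B = 74.51 kN·m (hogging).

M_B = 74.51 kN·m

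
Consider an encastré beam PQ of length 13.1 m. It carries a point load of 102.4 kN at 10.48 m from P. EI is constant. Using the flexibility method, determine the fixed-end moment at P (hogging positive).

Take the two fixed-end moments M_P, M_Q as redundants; the released structure is the simple span PQ.
Simple-span end rotations at P and Q under the given loads:
  at P: point load 102.4 at a = 10.48: Pab(L + b)/(6LEI) = 562.3/EI
  at Q: point load 102.4 at a = 10.48: Pab(L + a)/(6LEI) = 843.5/EI
  θ_P0 = 562.3/EI,  θ_Q0 = 843.5/EI
Flexibility coefficients: a unit moment at one end gives L/(3EI) there and L/(6EI) at the far end, so f₁₁ = f₂₂ = 4.367/EI and f₁₂ = f₂₁ = 2.183/EI.
Compatibility — zero rotation at each built-in end:
  4.367 M_P + 2.183 M_Q = 562.3
  2.183 M_P + 4.367 M_Q = 843.5
Solving the pair gives M_P = 42.93 kN·m and M_Q = 171.7 kN·m (hogging).

M_P = 42.93 kN·m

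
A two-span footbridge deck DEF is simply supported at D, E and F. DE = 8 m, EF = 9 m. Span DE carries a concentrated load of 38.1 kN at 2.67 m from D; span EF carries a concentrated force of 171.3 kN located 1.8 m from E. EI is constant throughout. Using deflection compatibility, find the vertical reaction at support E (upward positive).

R_E = 182.5 kN

Release continuity at E by inserting a hinge; the redundant is the internal moment M_E. The primary structure is two simply-supported spans DE and EF.
Discontinuity in slope at E on the released structure — sum the simple-span end rotations:
  span DE: point load 38.1 at a = 2.67: Pab(L + a)/(6LEI) = 120.5/EI
  span EF: point load 171.3 at a = 1.8: Pab(L + b)/(6LEI) = 666/EI
  relative rotation θ_0 = (120.5 + 666)/EI = 786.5/EI
A unit hogging moment at E produces rotation L₁/(3EI) + L₂/(3EI) = 5.667/EI.
Slope continuity at E: θ_0 = M_E·5.667/EI, so M_E = 786.5/5.667 = 138.8 kN·m (hogging).
Span DE, ΣM about D with M_E applied at E: R_E^{DE}·8 = 101.7 + 138.8, so R_E^{DE} = 30.07 kN and R_D = 38.1 − 30.07 = 8.034 kN.
Span EF, ΣM about F: R_E^{EF}·9 = 1233 + 138.8, so R_E^{EF} = 152.5 kN and R_F = 171.3 − 152.5 = 18.84 kN.
R_E = 30.07 + 152.5 = 182.5 kN.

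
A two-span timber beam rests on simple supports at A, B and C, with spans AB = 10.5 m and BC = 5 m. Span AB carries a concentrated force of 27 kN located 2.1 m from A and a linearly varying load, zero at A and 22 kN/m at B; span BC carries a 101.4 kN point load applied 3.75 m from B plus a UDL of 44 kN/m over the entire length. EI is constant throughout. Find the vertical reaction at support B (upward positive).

R_B = 274.3 kN

Insert a hinge at B; M_B is the redundant, and each span becomes simply supported.
Discontinuity in slope at B on the released structure — sum the simple-span end rotations:
  span AB: point load 27 at a = 2.1: Pab(L + a)/(6LEI) = 95.26/EI
  span AB: triangular load, peak 22: w₀L³/(45EI) = 566/EI
  span BC: point load 101.4 at a = 3.75: Pab(L + b)/(6LEI) = 99.02/EI
  span BC: UDL 44: wL³/(24EI) = 229.2/EI
  relative rotation θ_0 = (661.2 + 328.2)/EI = 989.4/EI
A unit hogging moment at B produces rotation L₁/(3EI) + L₂/(3EI) = 5.167/EI.
Compatibility: M_B·(L₁+L₂)/(3EI) = θ_0, giving M_B = 191.5 kN·m (hogging).
Span AB, ΣM about A with M_B applied at B: R_B^{AB}·10.5 = 865.2 + 191.5, so R_B^{AB} = 100.6 kN and R_A = 142.5 − 100.6 = 41.86 kN.
Span BC, ΣM about C: R_B^{BC}·5 = 676.8 + 191.5, so R_B^{BC} = 173.6 kN and R_C = 321.4 − 173.6 = 147.8 kN.
R_B = 100.6 + 173.6 = 274.3 kN.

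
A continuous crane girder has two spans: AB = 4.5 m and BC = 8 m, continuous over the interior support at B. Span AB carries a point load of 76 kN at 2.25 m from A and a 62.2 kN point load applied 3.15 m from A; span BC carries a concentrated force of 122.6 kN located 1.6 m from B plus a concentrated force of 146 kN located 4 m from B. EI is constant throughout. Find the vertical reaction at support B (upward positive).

Release continuity at B by inserting a hinge; the redundant is the internal moment M_B. The primary structure is two simply-supported spans AB and BC.
Discontinuity in slope at B on the released structure — sum the simple-span end rotations:
  span AB: point load 76 at a = 2.25: Pab(L + a)/(6LEI) = 96.19/EI
  span AB: point load 62.2 at a = 3.15: Pab(L + a)/(6LEI) = 74.94/EI
  span BC: point load 122.6 at a = 1.6: Pab(L + b)/(6LEI) = 376.6/EI
  span BC: point load 146 at a = 4: Pab(L + b)/(6LEI) = 584/EI
  relative rotation θ_0 = (171.1 + 960.6)/EI = 1132/EI
A unit hogging moment at B produces rotation L₁/(3EI) + L₂/(3EI) = 4.167/EI.
Slope continuity at B: θ_0 = M_B·4.167/EI, so M_B = 1132/4.167 = 271.6 kN·m (hogging).
Span AB, ΣM about A with M_B applied at B: R_B^{AB}·4.5 = 366.9 + 271.6, so R_B^{AB} = 141.9 kN and R_A = 138.2 − 141.9 = -3.7 kN.
Span BC, ΣM about C: R_B^{BC}·8 = 1369 + 271.6, so R_B^{BC} = 205 kN and R_C = 268.6 − 205 = 63.57 kN.
R_B = 141.9 + 205 = 346.9 kN.

R_B = 346.9 kN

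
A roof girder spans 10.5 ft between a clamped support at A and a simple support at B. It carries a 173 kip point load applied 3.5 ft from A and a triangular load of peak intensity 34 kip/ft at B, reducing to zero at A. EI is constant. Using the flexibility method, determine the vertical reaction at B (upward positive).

R_B = 123.8 kip

Release the roller at B. Primary structure: cantilever fixed at A.
Downward deflection at the released point B due to the loads:
  point load 173 at a = 3.5: Pa²(3L − a)/(6EI) = 9890/EI
  triangular load, peak 34 at the free end: 11w₀L⁴/(120EI) = 37883/EI
  δ_0 = 47773/EI
Tip deflection under a unit load at B: L³/(3EI) = 385.9/EI.
Compatibility at B: δ_0 − R_B·δ_{BB} = 0, so R_B = 47773/385.9 = 123.8 kip.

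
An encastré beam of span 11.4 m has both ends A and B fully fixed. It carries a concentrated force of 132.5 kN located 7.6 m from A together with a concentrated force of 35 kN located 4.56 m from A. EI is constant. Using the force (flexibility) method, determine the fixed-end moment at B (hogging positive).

Take the two fixed-end moments M_A, M_B as redundants; the released structure is the simple span AB.
On the primary (simply-supported) span, the end slopes from the loading are:
  at A: point load 132.5 at a = 7.6: Pab(L + b)/(6LEI) = 850.4/EI
  at B: point load 132.5 at a = 7.6: Pab(L + a)/(6LEI) = 1063/EI
  at A: point load 35 at a = 4.56: Pab(L + b)/(6LEI) = 291.1/EI
  at B: point load 35 at a = 4.56: Pab(L + a)/(6LEI) = 254.7/EI
  θ_A0 = 1141/EI,  θ_B0 = 1318/EI
Flexibility coefficients: a unit moment at one end gives L/(3EI) there and L/(6EI) at the far end, so f₁₁ = f₂₂ = 3.8/EI and f₁₂ = f₂₁ = 1.9/EI.
Compatibility — zero rotation at each built-in end:
  3.8 M_A + 1.9 M_B = 1141
  1.9 M_A + 3.8 M_B = 1318
Solving the pair gives M_A = 169.3 kN·m and M_B = 262.1 kN·m (hogging).

M_B = 262.1 kN·m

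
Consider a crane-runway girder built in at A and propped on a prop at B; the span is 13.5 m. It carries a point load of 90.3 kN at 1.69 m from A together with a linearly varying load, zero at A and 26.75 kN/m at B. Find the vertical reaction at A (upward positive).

Remove the prop at B; the released (primary) structure is a cantilever built in at A.
Downward deflection at the released point B due to the loads:
  point load 90.3 at a = 1.69: Pa²(3L − a)/(6EI) = 1668/EI
  triangular load, peak 26.75 at the free end: 11w₀L⁴/(120EI) = 81446/EI
  δ_0 = 83114/EI
Flexibility coefficient — unit upward force at B: δ_{BB} = L³/(3EI) = 820.1/EI.
Compatibility at B: δ_0 − R_B·δ_{BB} = 0, so R_B = 83114/820.1 = 101.3 kN.
Vertical equilibrium: R_A = ΣP − R_B = 270.9 − 101.3 = 169.5 kN.

R_A = 169.5 kN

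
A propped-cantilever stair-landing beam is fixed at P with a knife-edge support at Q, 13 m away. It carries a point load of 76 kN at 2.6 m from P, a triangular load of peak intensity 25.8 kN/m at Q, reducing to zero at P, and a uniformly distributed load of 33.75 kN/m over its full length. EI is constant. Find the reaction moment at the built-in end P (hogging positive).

M_P = 1110 kN·m

Release the roller at Q. Primary structure: cantilever fixed at P.
Deflection at Q on the released cantilever, summing each load's contribution:
  point load 76 at a = 2.6: Pa²(3L − a)/(6EI) = 3117/EI
  triangular load, peak 25.8 at the free end: 11w₀L⁴/(120EI) = 67547/EI
  UDL 33.75: wL⁴/(8EI) = 120492/EI
  δ_0 = 191155/EI
Flexibility coefficient — unit upward force at Q: δ_{QQ} = L³/(3EI) = 732.3/EI.
Compatibility at Q: δ_0 − R_Q·δ_{QQ} = 0, so R_Q = 191155/732.3 = 261 kN.
Moment equilibrium about P: M_P = Σ(load moments about P) − R_Q·L = 4503 − 261×13 = 1110 kN·m.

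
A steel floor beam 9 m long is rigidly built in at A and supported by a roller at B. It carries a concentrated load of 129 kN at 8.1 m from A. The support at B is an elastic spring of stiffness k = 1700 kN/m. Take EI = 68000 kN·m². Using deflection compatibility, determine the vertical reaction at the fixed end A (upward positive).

R_A = 34.79 kN

Take the reaction at B as the redundant and release it; the primary structure is a cantilever fixed at A.
Downward deflection at the released point B due to the loads:
  point load 129 at a = 8.1: Pa²(3L − a)/(6EI) = 26661/EI
Tip deflection under a unit load at B: L³/(3EI) = 243/EI.
With EI = 68000 kN·m²: δ_0 = 0.39207 m and δ_{BB} = 0.003574 m/kN.
Compatibility — the spring shortens by R_B/k under the reaction it provides: δ_0 − R_B·δ_{BB} = R_B/k. With 1/k = 0.000588 m/kN, R_B = δ_0 / (δ_{BB} + 1/k) = 0.39207 / (0.003574 + 0.000588) = 94.21 kN.
Vertical equilibrium: R_A = ΣP − R_B = 129 − 94.21 = 34.79 kN.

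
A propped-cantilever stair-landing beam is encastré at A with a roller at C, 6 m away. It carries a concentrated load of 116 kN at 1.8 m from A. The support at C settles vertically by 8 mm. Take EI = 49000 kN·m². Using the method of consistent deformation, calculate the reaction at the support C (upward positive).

R_C = 8.65 kN

Release the roller at C. Primary structure: cantilever fixed at A.
Primary-structure tip deflection at C by superposition:
  point load 116 at a = 1.8: Pa²(3L − a)/(6EI) = 1015/EI
Tip deflection under a unit load at C: L³/(3EI) = 72/EI.
With EI = 49000 kN·m²: δ_0 = 0.02071 m and δ_{CC} = 0.001469 m/kN.
Compatibility — the beam at C must follow the support down by 0.008 m: δ_0 − R_C·δ_{CC} = 0.008, so R_C = (0.02071 − 0.008)/0.001469 = 8.65 kN.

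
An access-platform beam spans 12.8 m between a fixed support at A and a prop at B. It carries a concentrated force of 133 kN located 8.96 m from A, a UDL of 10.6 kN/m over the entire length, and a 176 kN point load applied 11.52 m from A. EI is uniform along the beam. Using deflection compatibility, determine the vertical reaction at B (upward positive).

Take the reaction at B as the redundant and release it; the primary structure is a cantilever fixed at A.
Deflection at B on the released cantilever, summing each load's contribution:
  point load 133 at a = 8.96: Pa²(3L − a)/(6EI) = 52391/EI
  UDL 10.6: wL⁴/(8EI) = 35568/EI
  point load 176 at a = 11.52: Pa²(3L − a)/(6EI) = 104639/EI
  δ_0 = 192598/EI
Tip deflection under a unit load at B: L³/(3EI) = 699.1/EI.
Compatibility at B: δ_0 − R_B·δ_{BB} = 0, so R_B = 192598/699.1 = 275.5 kN.

R_B = 275.5 kN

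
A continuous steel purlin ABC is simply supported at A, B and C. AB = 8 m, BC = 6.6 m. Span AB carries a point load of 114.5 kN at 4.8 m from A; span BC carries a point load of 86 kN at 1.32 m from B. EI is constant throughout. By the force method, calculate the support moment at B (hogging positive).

M_B = 133.3 kN·m

Release continuity at B by inserting a hinge; the redundant is the internal moment M_B. The primary structure is two simply-supported spans AB and BC.
Discontinuity in slope at B on the released structure — sum the simple-span end rotations:
  span AB: point load 114.5 at a = 4.8: Pab(L + a)/(6LEI) = 469/EI
  span BC: point load 86 at a = 1.32: Pab(L + b)/(6LEI) = 179.8/EI
  relative rotation θ_0 = (469 + 179.8)/EI = 648.8/EI
A unit hogging moment at B produces rotation L₁/(3EI) + L₂/(3EI) = 4.867/EI.
Slope continuity at B: θ_0 = M_B·4.867/EI, so M_B = 648.8/4.867 = 133.3 kN·m (hogging).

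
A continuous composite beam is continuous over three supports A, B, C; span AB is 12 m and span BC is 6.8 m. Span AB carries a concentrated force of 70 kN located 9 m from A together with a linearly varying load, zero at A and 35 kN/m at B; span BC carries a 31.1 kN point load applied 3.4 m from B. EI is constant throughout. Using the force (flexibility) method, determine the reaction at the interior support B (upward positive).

R_B = 281 kN

Take M_B as the redundant. Released structure: two simple spans AB and BC with a hinge at B.
Rotations at B on the released spans (each span's end-slope, ×1/EI):
  span AB: point load 70 at a = 9: Pab(L + a)/(6LEI) = 551.2/EI
  span AB: triangular load, peak 35: w₀L³/(45EI) = 1344/EI
  span BC: point load 31.1 at a = 3.4: Pab(L + b)/(6LEI) = 89.88/EI
  relative rotation θ_0 = (1895 + 89.88)/EI = 1985/EI
A unit hogging moment at B produces rotation L₁/(3EI) + L₂/(3EI) = 6.267/EI.
Compatibility: M_B·(L₁+L₂)/(3EI) = θ_0, giving M_B = 316.8 kN·m (hogging).
Span AB, ΣM about A with M_B applied at B: R_B^{AB}·12 = 2310 + 316.8, so R_B^{AB} = 218.9 kN and R_A = 280 − 218.9 = 61.1 kN.
Span BC, ΣM about C: R_B^{BC}·6.8 = 105.7 + 316.8, so R_B^{BC} = 62.13 kN and R_C = 31.1 − 62.13 = -31.03 kN.
R_B = 218.9 + 62.13 = 281 kN.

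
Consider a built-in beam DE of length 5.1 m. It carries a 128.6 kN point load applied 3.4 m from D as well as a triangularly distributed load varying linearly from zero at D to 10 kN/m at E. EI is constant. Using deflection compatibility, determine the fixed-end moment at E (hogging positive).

M_E = 110.2 kN·m

Take the two fixed-end moments M_D, M_E as redundants; the released structure is the simple span DE.
End rotations of the released simple span under the applied load (×1/EI):
  at D: point load 128.6 at a = 3.4: Pab(L + b)/(6LEI) = 165.2/EI
  at E: point load 128.6 at a = 3.4: Pab(L + a)/(6LEI) = 206.5/EI
  at D: triangular load, peak 10: 7w₀L³/(360EI) = 25.79/EI
  at E: triangular load, peak 10: w₀L³/(45EI) = 29.48/EI
  θ_D0 = 191/EI,  θ_E0 = 236/EI
Flexibility coefficients: a unit moment at one end gives L/(3EI) there and L/(6EI) at the far end, so f₁₁ = f₂₂ = 1.7/EI and f₁₂ = f₂₁ = 0.85/EI.
Compatibility — zero rotation at each built-in end:
  1.7 M_D + 0.85 M_E = 191
  0.85 M_D + 1.7 M_E = 236
Solving the pair gives M_D = 57.25 kN·m and M_E = 110.2 kN·m (hogging).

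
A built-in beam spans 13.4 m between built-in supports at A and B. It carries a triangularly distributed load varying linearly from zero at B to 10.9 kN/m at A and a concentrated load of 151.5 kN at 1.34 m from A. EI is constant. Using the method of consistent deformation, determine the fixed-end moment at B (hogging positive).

Take the two fixed-end moments M_A, M_B as redundants; the released structure is the simple span AB.
On the primary (simply-supported) span, the end slopes from the loading are:
  at A: triangular load, peak 10.9: w₀L³/(45EI) = 582.8/EI
  at B: triangular load, peak 10.9: 7w₀L³/(360EI) = 510/EI
  at A: point load 151.5 at a = 1.34: Pab(L + b)/(6LEI) = 775.3/EI
  at B: point load 151.5 at a = 1.34: Pab(L + a)/(6LEI) = 448.9/EI
  θ_A0 = 1358/EI,  θ_B0 = 958.8/EI
Flexibility coefficients: a unit moment at one end gives L/(3EI) there and L/(6EI) at the far end, so f₁₁ = f₂₂ = 4.467/EI and f₁₂ = f₂₁ = 2.233/EI.
Compatibility — zero rotation at each built-in end:
  4.467 M_A + 2.233 M_B = 1358
  2.233 M_A + 4.467 M_B = 958.8
Solving the pair gives M_A = 262.3 kN·m and M_B = 83.51 kN·m (hogging).

M_B = 83.51 kN·m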